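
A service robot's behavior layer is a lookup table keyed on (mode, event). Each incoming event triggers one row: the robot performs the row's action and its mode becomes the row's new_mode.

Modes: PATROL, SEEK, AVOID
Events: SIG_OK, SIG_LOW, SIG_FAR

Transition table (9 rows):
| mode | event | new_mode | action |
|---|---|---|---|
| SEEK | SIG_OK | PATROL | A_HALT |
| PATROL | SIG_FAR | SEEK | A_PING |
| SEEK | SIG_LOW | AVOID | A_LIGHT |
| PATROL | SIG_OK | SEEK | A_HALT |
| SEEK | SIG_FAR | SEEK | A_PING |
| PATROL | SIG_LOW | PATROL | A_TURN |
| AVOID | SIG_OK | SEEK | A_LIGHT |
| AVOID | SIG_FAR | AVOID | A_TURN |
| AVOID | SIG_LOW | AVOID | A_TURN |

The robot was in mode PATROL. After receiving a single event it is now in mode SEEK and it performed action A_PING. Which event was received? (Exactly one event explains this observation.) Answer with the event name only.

SIG_FAR

try SIG_OK: (PATROL, SIG_OK) → (SEEK, A_HALT)
try SIG_LOW: (PATROL, SIG_LOW) → (PATROL, A_TURN)
try SIG_FAR: (PATROL, SIG_FAR) → (SEEK, A_PING)  ← matches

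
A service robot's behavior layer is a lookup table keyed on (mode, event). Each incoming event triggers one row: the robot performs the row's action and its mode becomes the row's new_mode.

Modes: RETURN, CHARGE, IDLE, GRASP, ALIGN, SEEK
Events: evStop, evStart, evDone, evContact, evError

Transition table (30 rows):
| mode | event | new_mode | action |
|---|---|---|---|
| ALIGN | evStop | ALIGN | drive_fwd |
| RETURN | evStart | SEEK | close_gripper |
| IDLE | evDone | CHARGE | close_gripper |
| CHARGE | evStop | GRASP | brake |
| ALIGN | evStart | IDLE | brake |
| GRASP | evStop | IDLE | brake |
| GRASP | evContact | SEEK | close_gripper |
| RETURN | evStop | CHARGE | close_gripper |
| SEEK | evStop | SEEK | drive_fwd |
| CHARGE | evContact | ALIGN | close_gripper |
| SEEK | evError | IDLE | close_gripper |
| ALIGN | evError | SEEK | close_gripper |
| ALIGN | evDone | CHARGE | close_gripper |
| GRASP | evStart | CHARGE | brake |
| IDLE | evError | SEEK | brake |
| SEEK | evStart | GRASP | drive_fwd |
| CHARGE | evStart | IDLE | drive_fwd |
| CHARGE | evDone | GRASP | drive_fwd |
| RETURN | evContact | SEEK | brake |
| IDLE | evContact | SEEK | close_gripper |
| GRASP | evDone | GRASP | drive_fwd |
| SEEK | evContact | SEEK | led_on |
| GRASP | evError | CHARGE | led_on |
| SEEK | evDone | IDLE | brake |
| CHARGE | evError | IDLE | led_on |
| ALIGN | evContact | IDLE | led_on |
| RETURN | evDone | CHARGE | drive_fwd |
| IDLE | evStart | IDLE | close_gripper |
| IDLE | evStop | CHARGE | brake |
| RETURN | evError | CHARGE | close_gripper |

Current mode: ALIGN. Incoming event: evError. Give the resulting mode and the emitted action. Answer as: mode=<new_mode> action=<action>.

mode=SEEK action=close_gripper

current mode = ALIGN; filter table to that mode:
  (ALIGN, evStop) → (ALIGN, drive_fwd)
  (ALIGN, evStart) → (IDLE, brake)
  (ALIGN, evError) → (SEEK, close_gripper)  ← event matches
  (ALIGN, evDone) → (CHARGE, close_gripper)
  (ALIGN, evContact) → (IDLE, led_on)
event = evError selects (SEEK, close_gripper)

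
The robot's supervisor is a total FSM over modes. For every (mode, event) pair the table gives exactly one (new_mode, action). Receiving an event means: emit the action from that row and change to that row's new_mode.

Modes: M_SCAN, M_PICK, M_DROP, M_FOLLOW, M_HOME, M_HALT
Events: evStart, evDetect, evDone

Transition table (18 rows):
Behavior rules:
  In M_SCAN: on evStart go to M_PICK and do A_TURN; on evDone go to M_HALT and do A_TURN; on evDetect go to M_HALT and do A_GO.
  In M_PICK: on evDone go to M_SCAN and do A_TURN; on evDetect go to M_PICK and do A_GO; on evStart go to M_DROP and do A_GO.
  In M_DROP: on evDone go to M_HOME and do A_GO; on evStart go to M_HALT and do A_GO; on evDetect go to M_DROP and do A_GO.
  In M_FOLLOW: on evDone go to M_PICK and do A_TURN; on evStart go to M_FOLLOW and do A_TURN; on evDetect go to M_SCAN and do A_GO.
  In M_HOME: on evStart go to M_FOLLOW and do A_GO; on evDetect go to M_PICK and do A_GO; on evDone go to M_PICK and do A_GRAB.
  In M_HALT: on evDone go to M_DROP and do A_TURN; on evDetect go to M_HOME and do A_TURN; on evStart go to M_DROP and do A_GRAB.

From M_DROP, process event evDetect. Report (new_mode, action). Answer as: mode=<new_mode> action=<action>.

current mode = M_DROP; filter table to that mode:
  (M_DROP, evDone) → (M_HOME, A_GO)
  (M_DROP, evStart) → (M_HALT, A_GO)
  (M_DROP, evDetect) → (M_DROP, A_GO)  ← event matches
event = evDetect selects (M_DROP, A_GO)

mode=M_DROP action=A_GO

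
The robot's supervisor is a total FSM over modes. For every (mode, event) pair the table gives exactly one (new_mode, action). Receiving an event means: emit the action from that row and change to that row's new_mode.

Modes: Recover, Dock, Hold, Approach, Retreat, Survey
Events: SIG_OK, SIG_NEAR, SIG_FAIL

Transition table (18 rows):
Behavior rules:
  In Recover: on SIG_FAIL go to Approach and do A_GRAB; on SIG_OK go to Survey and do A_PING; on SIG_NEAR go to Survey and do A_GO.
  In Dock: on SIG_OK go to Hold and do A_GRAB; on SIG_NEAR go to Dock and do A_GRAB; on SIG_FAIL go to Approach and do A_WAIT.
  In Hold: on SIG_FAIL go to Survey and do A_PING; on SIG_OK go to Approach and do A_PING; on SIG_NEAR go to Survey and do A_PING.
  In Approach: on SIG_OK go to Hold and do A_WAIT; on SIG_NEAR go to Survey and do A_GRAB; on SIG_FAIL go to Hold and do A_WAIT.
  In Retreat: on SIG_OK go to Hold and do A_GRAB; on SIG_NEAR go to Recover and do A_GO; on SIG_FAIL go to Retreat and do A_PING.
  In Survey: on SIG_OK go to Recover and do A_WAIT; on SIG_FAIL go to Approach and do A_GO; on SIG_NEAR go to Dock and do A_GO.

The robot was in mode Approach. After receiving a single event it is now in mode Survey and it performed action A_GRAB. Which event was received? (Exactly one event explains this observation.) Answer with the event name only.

try SIG_OK: (Approach, SIG_OK) → (Hold, A_WAIT)
try SIG_NEAR: (Approach, SIG_NEAR) → (Survey, A_GRAB)  ← matches
try SIG_FAIL: (Approach, SIG_FAIL) → (Hold, A_WAIT)

SIG_NEAR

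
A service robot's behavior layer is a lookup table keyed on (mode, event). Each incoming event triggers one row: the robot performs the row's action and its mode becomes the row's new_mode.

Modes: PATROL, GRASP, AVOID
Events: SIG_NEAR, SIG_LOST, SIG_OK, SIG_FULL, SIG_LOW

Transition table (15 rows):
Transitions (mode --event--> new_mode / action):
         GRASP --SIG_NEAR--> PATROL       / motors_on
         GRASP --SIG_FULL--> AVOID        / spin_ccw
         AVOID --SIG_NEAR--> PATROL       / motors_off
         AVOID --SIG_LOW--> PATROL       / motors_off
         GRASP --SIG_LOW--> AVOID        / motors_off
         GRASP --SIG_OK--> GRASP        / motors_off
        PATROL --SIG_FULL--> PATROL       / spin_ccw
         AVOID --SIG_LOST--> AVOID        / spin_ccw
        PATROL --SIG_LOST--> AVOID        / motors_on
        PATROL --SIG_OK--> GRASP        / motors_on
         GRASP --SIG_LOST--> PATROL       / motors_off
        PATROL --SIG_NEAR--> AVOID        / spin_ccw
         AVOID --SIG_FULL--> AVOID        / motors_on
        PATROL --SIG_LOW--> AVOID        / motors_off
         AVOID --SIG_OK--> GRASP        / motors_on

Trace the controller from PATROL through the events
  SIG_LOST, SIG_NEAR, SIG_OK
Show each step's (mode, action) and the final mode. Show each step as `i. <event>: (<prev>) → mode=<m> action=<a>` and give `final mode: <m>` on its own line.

final mode: GRASP

1. SIG_LOST: (PATROL) → mode=AVOID action=motors_on
2. SIG_NEAR: (AVOID) → mode=PATROL action=motors_off
3. SIG_OK: (PATROL) → mode=GRASP action=motors_on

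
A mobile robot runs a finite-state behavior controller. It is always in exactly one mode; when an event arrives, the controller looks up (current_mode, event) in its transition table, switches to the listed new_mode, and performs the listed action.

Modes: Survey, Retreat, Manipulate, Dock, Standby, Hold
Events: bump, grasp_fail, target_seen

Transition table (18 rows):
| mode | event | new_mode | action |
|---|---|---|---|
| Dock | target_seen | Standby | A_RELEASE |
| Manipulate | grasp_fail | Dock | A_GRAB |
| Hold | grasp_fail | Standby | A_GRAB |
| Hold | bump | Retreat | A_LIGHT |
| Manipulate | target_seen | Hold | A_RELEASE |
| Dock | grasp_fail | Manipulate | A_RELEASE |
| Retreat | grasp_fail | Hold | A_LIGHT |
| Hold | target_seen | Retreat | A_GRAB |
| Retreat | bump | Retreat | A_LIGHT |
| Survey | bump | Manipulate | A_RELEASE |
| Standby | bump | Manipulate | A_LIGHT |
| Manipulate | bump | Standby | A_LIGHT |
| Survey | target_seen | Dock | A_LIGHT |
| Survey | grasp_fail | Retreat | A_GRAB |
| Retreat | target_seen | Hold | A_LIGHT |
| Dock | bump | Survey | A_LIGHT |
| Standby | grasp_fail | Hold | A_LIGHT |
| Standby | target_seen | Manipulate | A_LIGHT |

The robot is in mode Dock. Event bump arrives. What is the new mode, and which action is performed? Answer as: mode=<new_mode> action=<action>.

mode=Survey action=A_LIGHT

current mode = Dock; filter table to that mode:
  (Dock, target_seen) → (Standby, A_RELEASE)
  (Dock, grasp_fail) → (Manipulate, A_RELEASE)
  (Dock, bump) → (Survey, A_LIGHT)  ← event matches
event = bump selects (Survey, A_LIGHT)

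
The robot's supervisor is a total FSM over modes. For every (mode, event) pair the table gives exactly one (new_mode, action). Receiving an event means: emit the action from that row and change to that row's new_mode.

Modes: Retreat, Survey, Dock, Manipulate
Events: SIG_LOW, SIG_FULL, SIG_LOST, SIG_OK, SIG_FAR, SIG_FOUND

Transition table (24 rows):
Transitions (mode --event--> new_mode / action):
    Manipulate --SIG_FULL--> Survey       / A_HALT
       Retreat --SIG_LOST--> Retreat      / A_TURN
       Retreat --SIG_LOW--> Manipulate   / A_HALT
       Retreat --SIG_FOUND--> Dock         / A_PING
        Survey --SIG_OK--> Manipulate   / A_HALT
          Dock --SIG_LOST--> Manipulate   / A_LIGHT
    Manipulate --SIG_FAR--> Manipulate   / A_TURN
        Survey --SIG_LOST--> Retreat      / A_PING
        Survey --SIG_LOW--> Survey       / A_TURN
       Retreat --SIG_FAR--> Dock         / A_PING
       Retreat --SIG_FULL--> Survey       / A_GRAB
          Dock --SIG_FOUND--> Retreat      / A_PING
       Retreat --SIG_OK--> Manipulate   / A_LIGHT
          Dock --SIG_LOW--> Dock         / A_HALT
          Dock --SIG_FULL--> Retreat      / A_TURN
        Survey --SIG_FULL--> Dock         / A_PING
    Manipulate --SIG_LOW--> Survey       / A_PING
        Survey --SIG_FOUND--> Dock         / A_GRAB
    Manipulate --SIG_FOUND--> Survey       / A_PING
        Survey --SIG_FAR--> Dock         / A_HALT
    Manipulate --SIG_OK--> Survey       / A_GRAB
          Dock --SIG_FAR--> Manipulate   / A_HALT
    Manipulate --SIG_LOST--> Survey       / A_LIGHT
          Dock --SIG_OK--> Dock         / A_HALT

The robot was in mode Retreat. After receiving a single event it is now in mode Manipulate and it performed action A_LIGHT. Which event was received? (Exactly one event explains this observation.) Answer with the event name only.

try SIG_LOW: (Retreat, SIG_LOW) → (Manipulate, A_HALT)
try SIG_FULL: (Retreat, SIG_FULL) → (Survey, A_GRAB)
try SIG_LOST: (Retreat, SIG_LOST) → (Retreat, A_TURN)
try SIG_OK: (Retreat, SIG_OK) → (Manipulate, A_LIGHT)  ← matches
try SIG_FAR: (Retreat, SIG_FAR) → (Dock, A_PING)
try SIG_FOUND: (Retreat, SIG_FOUND) → (Dock, A_PING)

SIG_OK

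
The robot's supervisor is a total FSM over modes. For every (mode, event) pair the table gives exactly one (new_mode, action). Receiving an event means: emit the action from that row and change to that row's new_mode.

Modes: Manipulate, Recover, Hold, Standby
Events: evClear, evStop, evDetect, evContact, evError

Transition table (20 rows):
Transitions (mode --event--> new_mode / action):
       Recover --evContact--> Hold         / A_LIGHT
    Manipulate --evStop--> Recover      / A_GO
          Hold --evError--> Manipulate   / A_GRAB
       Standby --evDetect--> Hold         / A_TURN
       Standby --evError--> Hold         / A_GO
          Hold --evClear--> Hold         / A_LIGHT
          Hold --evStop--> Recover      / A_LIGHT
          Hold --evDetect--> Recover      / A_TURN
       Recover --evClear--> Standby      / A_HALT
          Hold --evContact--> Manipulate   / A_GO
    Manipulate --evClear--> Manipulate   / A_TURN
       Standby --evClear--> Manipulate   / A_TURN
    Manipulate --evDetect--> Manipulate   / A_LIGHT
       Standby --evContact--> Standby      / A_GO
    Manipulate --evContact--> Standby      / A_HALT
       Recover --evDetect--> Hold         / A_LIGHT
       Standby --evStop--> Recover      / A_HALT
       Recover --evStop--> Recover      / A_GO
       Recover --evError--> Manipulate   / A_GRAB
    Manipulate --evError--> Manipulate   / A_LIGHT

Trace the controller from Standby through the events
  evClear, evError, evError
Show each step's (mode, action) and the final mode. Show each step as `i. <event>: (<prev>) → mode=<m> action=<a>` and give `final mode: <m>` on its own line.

1. evClear: (Standby) → mode=Manipulate action=A_TURN
2. evError: (Manipulate) → mode=Manipulate action=A_LIGHT
3. evError: (Manipulate) → mode=Manipulate action=A_LIGHT

final mode: Manipulate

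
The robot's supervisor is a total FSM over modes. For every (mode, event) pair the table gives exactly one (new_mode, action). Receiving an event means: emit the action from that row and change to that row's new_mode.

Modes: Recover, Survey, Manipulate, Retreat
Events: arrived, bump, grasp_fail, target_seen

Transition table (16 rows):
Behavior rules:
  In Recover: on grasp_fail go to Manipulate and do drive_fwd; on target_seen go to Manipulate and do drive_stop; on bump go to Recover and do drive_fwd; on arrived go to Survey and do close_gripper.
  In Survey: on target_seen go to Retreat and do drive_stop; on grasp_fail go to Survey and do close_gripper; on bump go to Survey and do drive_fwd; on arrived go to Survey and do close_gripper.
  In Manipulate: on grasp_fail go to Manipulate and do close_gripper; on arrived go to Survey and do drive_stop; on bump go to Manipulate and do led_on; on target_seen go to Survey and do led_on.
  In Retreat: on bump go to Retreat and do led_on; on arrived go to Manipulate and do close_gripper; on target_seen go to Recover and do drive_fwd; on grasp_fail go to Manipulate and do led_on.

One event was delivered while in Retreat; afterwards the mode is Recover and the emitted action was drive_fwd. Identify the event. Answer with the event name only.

try arrived: (Retreat, arrived) → (Manipulate, close_gripper)
try bump: (Retreat, bump) → (Retreat, led_on)
try grasp_fail: (Retreat, grasp_fail) → (Manipulate, led_on)
try target_seen: (Retreat, target_seen) → (Recover, drive_fwd)  ← matches

target_seen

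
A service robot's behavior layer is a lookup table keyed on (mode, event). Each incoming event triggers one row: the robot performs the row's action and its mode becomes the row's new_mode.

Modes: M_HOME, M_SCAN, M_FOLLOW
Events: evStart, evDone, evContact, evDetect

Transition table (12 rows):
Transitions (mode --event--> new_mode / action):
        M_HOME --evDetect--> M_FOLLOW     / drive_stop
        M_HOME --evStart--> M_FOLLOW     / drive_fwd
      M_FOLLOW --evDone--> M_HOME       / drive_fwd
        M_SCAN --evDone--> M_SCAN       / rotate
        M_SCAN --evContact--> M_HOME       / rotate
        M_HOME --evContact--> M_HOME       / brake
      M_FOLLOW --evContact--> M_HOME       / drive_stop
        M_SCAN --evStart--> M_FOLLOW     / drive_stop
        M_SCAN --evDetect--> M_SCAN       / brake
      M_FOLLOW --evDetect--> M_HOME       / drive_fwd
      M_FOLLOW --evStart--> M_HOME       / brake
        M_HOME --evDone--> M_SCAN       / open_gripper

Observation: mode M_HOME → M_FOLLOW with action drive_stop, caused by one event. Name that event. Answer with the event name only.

try evStart: (M_HOME, evStart) → (M_FOLLOW, drive_fwd)
try evDone: (M_HOME, evDone) → (M_SCAN, open_gripper)
try evContact: (M_HOME, evContact) → (M_HOME, brake)
try evDetect: (M_HOME, evDetect) → (M_FOLLOW, drive_stop)  ← matches

evDetect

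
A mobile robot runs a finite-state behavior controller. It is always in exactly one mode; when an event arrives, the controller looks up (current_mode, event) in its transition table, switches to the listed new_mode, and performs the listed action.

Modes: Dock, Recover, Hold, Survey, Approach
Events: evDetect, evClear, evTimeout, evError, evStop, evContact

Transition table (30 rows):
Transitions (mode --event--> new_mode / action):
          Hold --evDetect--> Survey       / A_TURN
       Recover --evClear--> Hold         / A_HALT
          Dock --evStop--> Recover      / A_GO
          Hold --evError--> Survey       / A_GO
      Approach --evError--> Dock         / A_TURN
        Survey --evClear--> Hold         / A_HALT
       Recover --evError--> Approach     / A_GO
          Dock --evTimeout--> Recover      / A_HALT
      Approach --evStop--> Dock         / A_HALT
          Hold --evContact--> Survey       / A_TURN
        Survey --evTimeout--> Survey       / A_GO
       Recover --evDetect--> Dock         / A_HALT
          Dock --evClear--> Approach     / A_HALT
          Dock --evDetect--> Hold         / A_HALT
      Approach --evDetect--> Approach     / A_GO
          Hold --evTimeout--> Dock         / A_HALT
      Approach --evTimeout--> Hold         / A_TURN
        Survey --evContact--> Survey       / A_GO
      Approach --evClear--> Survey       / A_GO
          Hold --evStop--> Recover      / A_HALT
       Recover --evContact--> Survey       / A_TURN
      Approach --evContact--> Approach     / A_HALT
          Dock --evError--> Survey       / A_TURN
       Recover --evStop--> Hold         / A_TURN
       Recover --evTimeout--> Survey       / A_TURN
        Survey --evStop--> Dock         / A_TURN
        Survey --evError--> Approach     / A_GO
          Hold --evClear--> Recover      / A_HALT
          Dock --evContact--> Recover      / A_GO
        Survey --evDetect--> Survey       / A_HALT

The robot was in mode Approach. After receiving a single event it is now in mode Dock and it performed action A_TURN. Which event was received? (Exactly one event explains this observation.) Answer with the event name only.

evError

try evDetect: (Approach, evDetect) → (Approach, A_GO)
try evClear: (Approach, evClear) → (Survey, A_GO)
try evTimeout: (Approach, evTimeout) → (Hold, A_TURN)
try evError: (Approach, evError) → (Dock, A_TURN)  ← matches
try evStop: (Approach, evStop) → (Dock, A_HALT)
try evContact: (Approach, evContact) → (Approach, A_HALT)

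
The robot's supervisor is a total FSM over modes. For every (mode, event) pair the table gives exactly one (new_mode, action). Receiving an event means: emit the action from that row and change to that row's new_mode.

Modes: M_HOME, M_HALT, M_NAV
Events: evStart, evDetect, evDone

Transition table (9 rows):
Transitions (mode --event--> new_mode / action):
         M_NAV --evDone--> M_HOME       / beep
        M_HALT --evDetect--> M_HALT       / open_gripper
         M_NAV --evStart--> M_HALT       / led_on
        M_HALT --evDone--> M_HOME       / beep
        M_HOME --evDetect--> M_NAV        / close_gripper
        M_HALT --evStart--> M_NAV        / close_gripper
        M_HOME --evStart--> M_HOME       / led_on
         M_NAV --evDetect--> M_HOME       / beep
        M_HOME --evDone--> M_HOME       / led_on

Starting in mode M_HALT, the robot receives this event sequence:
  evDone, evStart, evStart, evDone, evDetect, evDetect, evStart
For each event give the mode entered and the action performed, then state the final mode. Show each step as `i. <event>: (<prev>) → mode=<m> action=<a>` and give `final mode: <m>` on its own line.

final mode: M_HOME

1. evDone: (M_HALT) → mode=M_HOME action=beep
2. evStart: (M_HOME) → mode=M_HOME action=led_on
3. evStart: (M_HOME) → mode=M_HOME action=led_on
4. evDone: (M_HOME) → mode=M_HOME action=led_on
5. evDetect: (M_HOME) → mode=M_NAV action=close_gripper
6. evDetect: (M_NAV) → mode=M_HOME action=beep
7. evStart: (M_HOME) → mode=M_HOME action=led_on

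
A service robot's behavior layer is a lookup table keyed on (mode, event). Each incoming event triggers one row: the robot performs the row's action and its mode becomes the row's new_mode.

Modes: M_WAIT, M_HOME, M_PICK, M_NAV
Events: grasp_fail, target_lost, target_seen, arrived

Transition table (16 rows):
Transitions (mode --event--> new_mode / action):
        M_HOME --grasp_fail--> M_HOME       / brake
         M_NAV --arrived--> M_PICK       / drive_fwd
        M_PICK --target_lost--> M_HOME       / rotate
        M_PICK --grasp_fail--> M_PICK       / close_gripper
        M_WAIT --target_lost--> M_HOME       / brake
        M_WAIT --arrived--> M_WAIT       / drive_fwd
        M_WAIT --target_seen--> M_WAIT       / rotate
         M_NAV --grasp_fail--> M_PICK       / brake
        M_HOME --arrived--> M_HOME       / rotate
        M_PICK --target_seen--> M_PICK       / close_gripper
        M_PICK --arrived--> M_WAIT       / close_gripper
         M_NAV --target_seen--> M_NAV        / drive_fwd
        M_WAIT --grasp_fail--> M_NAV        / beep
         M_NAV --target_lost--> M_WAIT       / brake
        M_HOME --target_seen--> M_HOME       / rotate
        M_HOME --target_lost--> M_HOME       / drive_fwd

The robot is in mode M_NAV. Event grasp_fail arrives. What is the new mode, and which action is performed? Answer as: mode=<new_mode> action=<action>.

mode=M_PICK action=brake

current mode = M_NAV; filter table to that mode:
  (M_NAV, arrived) → (M_PICK, drive_fwd)
  (M_NAV, grasp_fail) → (M_PICK, brake)  ← event matches
  (M_NAV, target_seen) → (M_NAV, drive_fwd)
  (M_NAV, target_lost) → (M_WAIT, brake)
event = grasp_fail selects (M_PICK, brake)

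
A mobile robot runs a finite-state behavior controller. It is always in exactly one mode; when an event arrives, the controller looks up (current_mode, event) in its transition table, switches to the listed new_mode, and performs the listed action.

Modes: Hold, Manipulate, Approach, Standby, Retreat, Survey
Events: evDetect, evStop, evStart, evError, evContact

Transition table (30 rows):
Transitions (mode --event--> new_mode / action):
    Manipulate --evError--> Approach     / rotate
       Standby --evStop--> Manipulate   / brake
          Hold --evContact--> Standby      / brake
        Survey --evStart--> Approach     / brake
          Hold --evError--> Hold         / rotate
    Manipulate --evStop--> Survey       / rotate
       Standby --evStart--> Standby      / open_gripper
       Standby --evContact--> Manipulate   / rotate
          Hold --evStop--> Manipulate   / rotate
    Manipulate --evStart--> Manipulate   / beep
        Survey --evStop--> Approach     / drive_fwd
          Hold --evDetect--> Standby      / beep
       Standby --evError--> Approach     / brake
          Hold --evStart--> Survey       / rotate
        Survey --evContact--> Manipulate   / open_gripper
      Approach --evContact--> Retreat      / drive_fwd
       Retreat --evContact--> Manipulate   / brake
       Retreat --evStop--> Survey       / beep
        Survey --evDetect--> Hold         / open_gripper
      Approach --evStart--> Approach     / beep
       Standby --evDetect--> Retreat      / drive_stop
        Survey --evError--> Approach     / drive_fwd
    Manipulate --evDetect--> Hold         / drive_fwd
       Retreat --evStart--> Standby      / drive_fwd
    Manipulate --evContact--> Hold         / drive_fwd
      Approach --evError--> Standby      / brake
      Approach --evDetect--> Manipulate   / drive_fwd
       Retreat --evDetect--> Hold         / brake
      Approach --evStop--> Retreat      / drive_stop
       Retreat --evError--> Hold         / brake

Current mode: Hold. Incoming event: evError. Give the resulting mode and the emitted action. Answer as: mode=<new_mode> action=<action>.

current mode = Hold; filter table to that mode:
  (Hold, evContact) → (Standby, brake)
  (Hold, evError) → (Hold, rotate)  ← event matches
  (Hold, evStop) → (Manipulate, rotate)
  (Hold, evDetect) → (Standby, beep)
  (Hold, evStart) → (Survey, rotate)
event = evError selects (Hold, rotate)

mode=Hold action=rotate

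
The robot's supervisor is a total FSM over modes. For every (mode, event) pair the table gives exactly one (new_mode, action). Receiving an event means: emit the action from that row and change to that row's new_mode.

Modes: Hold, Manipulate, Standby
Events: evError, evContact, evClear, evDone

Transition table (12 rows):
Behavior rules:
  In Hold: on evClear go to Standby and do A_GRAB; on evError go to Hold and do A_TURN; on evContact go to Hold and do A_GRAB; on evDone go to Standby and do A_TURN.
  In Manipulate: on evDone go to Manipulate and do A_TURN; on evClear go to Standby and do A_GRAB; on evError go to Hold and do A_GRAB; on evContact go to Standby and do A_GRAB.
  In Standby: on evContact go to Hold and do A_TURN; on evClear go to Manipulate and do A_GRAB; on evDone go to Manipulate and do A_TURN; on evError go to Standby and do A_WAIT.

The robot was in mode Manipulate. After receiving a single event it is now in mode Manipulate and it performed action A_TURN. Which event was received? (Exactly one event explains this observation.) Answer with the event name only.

try evError: (Manipulate, evError) → (Hold, A_GRAB)
try evContact: (Manipulate, evContact) → (Standby, A_GRAB)
try evClear: (Manipulate, evClear) → (Standby, A_GRAB)
try evDone: (Manipulate, evDone) → (Manipulate, A_TURN)  ← matches

evDone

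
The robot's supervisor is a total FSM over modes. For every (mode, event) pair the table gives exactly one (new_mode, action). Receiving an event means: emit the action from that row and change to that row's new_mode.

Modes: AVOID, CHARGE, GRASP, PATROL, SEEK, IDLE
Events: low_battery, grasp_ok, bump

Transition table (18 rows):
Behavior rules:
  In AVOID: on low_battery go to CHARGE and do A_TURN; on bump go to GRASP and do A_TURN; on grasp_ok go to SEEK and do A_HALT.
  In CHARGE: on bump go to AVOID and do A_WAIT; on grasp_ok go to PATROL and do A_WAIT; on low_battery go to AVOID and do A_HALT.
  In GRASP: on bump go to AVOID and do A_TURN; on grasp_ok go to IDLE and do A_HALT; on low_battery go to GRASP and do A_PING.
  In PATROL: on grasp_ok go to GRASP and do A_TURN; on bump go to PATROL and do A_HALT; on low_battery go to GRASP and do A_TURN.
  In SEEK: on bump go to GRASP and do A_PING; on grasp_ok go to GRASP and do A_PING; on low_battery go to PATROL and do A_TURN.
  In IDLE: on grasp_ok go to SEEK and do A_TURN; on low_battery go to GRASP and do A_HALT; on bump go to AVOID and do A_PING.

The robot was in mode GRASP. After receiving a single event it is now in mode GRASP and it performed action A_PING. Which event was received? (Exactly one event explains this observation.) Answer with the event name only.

low_battery

try low_battery: (GRASP, low_battery) → (GRASP, A_PING)  ← matches
try grasp_ok: (GRASP, grasp_ok) → (IDLE, A_HALT)
try bump: (GRASP, bump) → (AVOID, A_TURN)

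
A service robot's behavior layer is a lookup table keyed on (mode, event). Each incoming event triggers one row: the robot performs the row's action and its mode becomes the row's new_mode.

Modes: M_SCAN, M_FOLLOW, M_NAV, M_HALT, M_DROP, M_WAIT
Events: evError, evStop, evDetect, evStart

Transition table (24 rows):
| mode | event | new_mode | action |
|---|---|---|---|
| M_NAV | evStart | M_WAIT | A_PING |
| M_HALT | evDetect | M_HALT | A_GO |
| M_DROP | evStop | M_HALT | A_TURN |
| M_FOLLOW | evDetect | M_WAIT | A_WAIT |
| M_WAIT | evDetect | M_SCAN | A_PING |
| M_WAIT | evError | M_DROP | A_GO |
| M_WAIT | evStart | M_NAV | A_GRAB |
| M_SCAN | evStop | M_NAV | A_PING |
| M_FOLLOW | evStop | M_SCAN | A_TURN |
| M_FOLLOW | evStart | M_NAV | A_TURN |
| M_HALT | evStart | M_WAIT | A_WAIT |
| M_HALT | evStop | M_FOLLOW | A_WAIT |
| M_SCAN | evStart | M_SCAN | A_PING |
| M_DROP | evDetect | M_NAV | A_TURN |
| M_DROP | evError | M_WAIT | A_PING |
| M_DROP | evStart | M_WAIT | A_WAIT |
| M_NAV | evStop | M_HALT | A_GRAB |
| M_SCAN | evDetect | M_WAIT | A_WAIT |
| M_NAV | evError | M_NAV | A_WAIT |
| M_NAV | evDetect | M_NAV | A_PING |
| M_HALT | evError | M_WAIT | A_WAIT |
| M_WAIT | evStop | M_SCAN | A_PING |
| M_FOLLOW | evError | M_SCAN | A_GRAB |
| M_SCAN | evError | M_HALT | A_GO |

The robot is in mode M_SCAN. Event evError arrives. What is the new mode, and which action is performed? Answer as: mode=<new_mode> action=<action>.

mode=M_HALT action=A_GO

current mode = M_SCAN; filter table to that mode:
  (M_SCAN, evStop) → (M_NAV, A_PING)
  (M_SCAN, evStart) → (M_SCAN, A_PING)
  (M_SCAN, evDetect) → (M_WAIT, A_WAIT)
  (M_SCAN, evError) → (M_HALT, A_GO)  ← event matches
event = evError selects (M_HALT, A_GO)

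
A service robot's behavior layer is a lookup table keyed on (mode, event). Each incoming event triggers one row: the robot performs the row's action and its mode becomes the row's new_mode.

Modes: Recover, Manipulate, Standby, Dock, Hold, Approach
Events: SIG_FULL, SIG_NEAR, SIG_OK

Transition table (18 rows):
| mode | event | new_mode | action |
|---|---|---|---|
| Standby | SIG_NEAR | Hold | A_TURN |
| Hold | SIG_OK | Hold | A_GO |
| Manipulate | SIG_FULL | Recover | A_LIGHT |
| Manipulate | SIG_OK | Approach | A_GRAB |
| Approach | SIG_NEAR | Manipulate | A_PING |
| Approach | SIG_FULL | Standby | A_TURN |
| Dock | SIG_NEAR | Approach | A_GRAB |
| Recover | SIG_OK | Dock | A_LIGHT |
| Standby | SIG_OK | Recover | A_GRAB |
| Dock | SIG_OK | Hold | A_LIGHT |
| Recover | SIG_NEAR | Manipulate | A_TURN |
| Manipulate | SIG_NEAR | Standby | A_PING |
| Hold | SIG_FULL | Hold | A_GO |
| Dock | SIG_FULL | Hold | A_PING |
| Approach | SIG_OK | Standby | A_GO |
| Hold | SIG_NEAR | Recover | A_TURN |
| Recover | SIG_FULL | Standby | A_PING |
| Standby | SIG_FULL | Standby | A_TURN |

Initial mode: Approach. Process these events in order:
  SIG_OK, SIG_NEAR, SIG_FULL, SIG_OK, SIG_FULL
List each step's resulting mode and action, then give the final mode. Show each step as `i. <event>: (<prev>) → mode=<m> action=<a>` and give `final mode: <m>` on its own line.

1. SIG_OK: (Approach) → mode=Standby action=A_GO
2. SIG_NEAR: (Standby) → mode=Hold action=A_TURN
3. SIG_FULL: (Hold) → mode=Hold action=A_GO
4. SIG_OK: (Hold) → mode=Hold action=A_GO
5. SIG_FULL: (Hold) → mode=Hold action=A_GO

final mode: Hold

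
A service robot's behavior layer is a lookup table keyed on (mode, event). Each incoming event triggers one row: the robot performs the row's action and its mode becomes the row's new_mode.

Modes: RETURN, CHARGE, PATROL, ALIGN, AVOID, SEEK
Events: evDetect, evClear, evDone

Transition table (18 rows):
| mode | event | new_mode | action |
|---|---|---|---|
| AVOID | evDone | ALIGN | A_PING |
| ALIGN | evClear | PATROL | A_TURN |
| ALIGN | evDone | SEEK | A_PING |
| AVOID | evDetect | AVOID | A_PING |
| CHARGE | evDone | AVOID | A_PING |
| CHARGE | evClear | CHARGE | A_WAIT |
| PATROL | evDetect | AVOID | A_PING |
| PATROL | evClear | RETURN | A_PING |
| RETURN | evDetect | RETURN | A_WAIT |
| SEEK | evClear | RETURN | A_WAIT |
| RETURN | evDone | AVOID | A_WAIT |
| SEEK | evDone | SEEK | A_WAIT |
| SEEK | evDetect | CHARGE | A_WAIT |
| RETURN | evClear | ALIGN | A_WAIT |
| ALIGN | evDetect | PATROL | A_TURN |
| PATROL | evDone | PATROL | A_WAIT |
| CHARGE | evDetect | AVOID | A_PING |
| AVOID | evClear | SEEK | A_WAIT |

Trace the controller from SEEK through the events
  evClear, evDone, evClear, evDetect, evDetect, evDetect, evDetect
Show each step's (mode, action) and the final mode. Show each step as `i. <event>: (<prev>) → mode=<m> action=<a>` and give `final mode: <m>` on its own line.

1. evClear: (SEEK) → mode=RETURN action=A_WAIT
2. evDone: (RETURN) → mode=AVOID action=A_WAIT
3. evClear: (AVOID) → mode=SEEK action=A_WAIT
4. evDetect: (SEEK) → mode=CHARGE action=A_WAIT
5. evDetect: (CHARGE) → mode=AVOID action=A_PING
6. evDetect: (AVOID) → mode=AVOID action=A_PING
7. evDetect: (AVOID) → mode=AVOID action=A_PING

final mode: AVOID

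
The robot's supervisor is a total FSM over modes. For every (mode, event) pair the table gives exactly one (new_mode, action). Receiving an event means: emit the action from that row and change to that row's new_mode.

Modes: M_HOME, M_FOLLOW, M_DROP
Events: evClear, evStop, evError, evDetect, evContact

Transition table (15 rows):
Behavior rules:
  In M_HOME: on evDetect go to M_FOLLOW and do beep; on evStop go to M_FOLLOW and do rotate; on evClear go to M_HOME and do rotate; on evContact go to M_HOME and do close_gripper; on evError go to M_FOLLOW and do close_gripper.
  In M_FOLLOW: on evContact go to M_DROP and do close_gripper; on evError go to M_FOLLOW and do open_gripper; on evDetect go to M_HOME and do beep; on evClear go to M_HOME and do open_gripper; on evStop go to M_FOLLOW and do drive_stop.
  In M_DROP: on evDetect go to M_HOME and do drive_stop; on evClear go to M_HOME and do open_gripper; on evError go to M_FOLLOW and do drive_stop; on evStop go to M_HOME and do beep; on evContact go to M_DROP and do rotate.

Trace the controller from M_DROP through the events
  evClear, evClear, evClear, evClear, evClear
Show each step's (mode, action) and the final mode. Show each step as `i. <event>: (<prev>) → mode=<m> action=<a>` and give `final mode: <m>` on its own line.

1. evClear: (M_DROP) → mode=M_HOME action=open_gripper
2. evClear: (M_HOME) → mode=M_HOME action=rotate
3. evClear: (M_HOME) → mode=M_HOME action=rotate
4. evClear: (M_HOME) → mode=M_HOME action=rotate
5. evClear: (M_HOME) → mode=M_HOME action=rotate

final mode: M_HOME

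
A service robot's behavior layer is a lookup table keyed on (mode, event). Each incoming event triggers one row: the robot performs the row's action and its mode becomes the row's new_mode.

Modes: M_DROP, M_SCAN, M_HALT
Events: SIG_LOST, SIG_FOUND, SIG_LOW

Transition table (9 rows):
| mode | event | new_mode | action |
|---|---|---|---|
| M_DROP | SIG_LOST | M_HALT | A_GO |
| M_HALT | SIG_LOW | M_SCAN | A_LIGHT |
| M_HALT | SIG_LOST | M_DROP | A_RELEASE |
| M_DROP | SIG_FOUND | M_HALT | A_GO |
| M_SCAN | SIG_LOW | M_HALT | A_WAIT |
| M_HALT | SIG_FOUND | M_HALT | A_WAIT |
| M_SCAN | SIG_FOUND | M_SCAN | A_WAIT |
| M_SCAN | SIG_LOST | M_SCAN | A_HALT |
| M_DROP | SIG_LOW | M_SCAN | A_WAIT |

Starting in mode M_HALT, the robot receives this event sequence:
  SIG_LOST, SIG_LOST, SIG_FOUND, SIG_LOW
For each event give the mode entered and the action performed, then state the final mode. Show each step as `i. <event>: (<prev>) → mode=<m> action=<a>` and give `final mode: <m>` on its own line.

final mode: M_SCAN

1. SIG_LOST: (M_HALT) → mode=M_DROP action=A_RELEASE
2. SIG_LOST: (M_DROP) → mode=M_HALT action=A_GO
3. SIG_FOUND: (M_HALT) → mode=M_HALT action=A_WAIT
4. SIG_LOW: (M_HALT) → mode=M_SCAN action=A_LIGHT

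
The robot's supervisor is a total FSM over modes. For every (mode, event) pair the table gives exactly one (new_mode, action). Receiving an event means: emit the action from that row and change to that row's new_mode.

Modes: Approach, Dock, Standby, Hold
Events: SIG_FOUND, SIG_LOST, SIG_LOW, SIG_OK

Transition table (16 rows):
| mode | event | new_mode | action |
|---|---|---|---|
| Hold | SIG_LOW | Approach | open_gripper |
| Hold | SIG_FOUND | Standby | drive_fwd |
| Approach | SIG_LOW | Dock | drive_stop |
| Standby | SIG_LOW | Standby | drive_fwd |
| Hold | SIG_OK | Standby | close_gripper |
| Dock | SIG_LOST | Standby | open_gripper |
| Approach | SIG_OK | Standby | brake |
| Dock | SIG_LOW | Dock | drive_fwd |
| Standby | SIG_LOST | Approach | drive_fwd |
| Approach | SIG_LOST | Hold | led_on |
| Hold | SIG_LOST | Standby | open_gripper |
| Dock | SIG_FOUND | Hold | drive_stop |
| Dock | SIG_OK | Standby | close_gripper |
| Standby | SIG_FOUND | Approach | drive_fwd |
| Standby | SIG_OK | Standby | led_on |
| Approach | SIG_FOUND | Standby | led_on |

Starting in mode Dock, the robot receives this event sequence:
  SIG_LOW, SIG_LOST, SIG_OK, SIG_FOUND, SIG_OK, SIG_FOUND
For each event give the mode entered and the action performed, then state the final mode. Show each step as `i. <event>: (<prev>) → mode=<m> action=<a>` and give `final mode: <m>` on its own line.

1. SIG_LOW: (Dock) → mode=Dock action=drive_fwd
2. SIG_LOST: (Dock) → mode=Standby action=open_gripper
3. SIG_OK: (Standby) → mode=Standby action=led_on
4. SIG_FOUND: (Standby) → mode=Approach action=drive_fwd
5. SIG_OK: (Approach) → mode=Standby action=brake
6. SIG_FOUND: (Standby) → mode=Approach action=drive_fwd

final mode: Approach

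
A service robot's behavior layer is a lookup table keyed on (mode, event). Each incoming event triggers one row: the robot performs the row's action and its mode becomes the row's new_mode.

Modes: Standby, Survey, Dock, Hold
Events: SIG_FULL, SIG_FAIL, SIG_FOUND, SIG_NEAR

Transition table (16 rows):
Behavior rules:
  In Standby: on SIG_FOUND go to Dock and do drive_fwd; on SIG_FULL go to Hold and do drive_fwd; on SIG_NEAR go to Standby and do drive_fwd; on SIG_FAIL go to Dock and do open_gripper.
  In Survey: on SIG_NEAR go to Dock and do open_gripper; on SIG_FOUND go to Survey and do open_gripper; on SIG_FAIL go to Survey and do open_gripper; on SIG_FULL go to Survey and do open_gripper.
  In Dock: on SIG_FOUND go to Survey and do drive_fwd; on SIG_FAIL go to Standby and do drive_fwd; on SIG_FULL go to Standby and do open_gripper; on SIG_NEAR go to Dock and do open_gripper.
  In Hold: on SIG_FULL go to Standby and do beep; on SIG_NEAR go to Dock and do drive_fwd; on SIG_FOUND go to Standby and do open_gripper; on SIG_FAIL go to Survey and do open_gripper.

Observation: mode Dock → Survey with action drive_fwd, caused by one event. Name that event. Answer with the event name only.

SIG_FOUND

try SIG_FULL: (Dock, SIG_FULL) → (Standby, open_gripper)
try SIG_FAIL: (Dock, SIG_FAIL) → (Standby, drive_fwd)
try SIG_FOUND: (Dock, SIG_FOUND) → (Survey, drive_fwd)  ← matches
try SIG_NEAR: (Dock, SIG_NEAR) → (Dock, open_gripper)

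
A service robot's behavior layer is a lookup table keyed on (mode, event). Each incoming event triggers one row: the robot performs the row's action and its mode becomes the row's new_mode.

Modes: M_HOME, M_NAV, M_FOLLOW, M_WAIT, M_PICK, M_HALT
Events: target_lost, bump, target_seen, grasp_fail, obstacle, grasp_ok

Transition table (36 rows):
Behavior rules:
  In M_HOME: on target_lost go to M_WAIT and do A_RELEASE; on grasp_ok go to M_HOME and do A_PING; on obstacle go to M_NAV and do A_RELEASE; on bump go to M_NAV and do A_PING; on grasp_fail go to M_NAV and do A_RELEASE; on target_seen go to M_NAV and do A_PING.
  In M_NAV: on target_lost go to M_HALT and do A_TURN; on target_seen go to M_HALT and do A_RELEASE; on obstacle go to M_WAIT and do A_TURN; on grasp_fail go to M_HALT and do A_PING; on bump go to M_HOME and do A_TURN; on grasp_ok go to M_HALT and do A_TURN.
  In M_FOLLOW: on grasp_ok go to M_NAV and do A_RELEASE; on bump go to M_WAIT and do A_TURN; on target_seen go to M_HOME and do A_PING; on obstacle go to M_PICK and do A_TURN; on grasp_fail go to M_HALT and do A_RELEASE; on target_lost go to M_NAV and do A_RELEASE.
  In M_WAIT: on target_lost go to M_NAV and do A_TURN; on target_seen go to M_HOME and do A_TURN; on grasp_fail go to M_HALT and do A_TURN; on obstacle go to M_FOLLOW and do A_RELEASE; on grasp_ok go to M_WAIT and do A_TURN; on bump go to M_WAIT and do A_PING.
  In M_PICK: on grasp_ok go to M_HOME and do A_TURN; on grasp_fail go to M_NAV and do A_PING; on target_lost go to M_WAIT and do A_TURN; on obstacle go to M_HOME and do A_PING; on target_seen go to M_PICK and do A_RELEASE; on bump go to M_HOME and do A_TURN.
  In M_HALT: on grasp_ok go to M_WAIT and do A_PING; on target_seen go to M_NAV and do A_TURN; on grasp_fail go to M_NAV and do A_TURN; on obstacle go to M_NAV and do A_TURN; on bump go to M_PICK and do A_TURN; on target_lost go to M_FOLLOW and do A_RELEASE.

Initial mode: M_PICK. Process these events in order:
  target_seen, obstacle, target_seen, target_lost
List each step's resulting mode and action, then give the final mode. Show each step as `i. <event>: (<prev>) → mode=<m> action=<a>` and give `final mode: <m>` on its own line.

1. target_seen: (M_PICK) → mode=M_PICK action=A_RELEASE
2. obstacle: (M_PICK) → mode=M_HOME action=A_PING
3. target_seen: (M_HOME) → mode=M_NAV action=A_PING
4. target_lost: (M_NAV) → mode=M_HALT action=A_TURN

final mode: M_HALT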